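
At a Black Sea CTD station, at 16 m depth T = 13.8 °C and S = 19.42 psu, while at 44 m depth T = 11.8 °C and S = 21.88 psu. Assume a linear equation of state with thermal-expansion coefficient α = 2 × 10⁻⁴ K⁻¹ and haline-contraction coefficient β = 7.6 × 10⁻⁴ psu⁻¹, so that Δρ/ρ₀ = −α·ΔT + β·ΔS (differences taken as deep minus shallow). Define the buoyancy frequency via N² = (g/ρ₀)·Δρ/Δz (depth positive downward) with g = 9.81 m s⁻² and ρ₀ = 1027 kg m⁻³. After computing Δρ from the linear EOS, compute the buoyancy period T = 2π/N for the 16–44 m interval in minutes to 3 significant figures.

ΔT = -2.0 K, ΔS = +2.46 psu (deep − shallow).
Δρ/ρ₀ = −αΔT + βΔS = 4.00 × 10⁻⁴ + 1.8696 × 10⁻³ = 2.2696 × 10⁻³, so Δρ ≈ 2.331 kg m⁻³.
N² = (g/ρ₀)·Δρ/Δz = g·(Δρ/ρ₀)/Δz = 9.81 × 2.2696 × 10⁻³ / 28 = 7.9517 × 10⁻⁴ s⁻².
N = √(7.9517 × 10⁻⁴) = 0.028199 rad s⁻¹ → T = 2π/N = 222.82 s = 3.7137 min ≈ 3.71 min.

3.71 min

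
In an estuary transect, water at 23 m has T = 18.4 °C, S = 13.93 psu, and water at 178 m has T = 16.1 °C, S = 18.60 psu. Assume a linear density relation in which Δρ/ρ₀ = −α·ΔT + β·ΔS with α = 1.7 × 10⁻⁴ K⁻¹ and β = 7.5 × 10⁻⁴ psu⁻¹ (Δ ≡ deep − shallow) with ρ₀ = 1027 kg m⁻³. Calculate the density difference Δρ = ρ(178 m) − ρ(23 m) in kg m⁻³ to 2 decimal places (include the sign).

ΔT = -2.3 K, ΔS = +4.67 psu (deep − shallow).
Δρ/ρ₀ = −(1.7 × 10⁻⁴)(-2.3) + (7.5 × 10⁻⁴)(+4.67) = 3.8935 × 10⁻³.
Δρ = 1027 × (3.8935 × 10⁻³) = +4.00 kg m⁻³.
Positive Δρ: denser below, stable.

+4.00 kg m⁻³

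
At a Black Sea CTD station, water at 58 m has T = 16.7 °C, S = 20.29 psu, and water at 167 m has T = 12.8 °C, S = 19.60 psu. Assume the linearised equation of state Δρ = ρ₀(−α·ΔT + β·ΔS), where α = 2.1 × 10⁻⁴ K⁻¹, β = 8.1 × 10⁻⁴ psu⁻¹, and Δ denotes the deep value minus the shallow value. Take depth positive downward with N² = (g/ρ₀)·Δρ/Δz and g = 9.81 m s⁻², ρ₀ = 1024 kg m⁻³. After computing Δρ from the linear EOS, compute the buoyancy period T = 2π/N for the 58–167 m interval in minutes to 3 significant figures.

21.6 min

ΔT = -3.9 K, ΔS = -0.69 psu (deep − shallow).
Δρ/ρ₀ = −αΔT + βΔS = 8.19 × 10⁻⁴ − 5.589 × 10⁻⁴ = 2.601 × 10⁻⁴, so Δρ ≈ 0.2663 kg m⁻³.
N² = (g/ρ₀)·Δρ/Δz = g·(Δρ/ρ₀)/Δz = 9.81 × 2.601 × 10⁻⁴ / 109 = 2.3409 × 10⁻⁵ s⁻².
N = √(2.3409 × 10⁻⁵) = 4.8383 × 10⁻³ rad s⁻¹ → T = 2π/N = 1.2986 × 10³ s = 21.643 min ≈ 21.6 min.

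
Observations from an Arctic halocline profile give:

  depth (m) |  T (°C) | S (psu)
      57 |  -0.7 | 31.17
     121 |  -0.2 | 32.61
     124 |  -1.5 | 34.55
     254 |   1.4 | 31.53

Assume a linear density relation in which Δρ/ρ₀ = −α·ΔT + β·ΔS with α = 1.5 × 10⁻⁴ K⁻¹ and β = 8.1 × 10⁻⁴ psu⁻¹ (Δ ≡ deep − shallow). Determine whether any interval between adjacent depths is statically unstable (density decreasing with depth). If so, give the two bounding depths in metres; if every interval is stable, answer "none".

Evaluate Δρ/ρ₀ = −αΔT + βΔS across each adjacent pair:
  57–121 m: −αΔT+βΔS = −(1.5 × 10⁻⁴)(+0.5)+(8.1 × 10⁻⁴)(+1.44) = 1.1 × 10⁻³ → stable
  121–124 m: −αΔT+βΔS = −(1.5 × 10⁻⁴)(-1.3)+(8.1 × 10⁻⁴)(+1.94) = 1.8 × 10⁻³ → stable
  124–254 m: −αΔT+βΔS = −(1.5 × 10⁻⁴)(+2.9)+(8.1 × 10⁻⁴)(-3.02) = -2.9 × 10⁻³ → UNSTABLE
The 124–254 m interval has Δρ < 0: lighter water underlies denser water.

124–254 m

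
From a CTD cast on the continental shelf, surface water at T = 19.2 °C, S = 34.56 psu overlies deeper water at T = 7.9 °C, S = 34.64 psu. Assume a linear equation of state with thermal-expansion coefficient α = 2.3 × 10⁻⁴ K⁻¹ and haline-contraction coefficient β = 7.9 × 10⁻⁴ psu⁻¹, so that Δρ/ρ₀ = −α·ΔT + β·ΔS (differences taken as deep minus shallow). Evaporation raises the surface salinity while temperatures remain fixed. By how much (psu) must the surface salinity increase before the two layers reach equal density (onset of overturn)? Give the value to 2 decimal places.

3.37 psu

Neutral buoyancy requires −α(T_deep − T_surf) + β(S_deep − S_surf′) = 0.
S_surf′ = S_deep − (α/β)·ΔT = 34.64 − (2.3 × 10⁻⁴/7.9 × 10⁻⁴)·(-11.3) = 37.9299 psu.
Increase required: 37.9299 − 34.56 = 3.3699 psu.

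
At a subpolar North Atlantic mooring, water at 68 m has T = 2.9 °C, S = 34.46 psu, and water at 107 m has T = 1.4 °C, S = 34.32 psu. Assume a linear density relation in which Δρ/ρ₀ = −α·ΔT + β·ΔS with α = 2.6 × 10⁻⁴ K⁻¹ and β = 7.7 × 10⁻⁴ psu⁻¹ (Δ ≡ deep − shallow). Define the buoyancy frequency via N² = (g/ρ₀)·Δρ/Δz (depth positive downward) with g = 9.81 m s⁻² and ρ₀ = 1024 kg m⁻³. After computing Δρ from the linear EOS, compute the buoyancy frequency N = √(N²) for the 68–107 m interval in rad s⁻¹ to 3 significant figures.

8.43 × 10⁻³ rad s⁻¹

ΔT = -1.5 K, ΔS = -0.14 psu (deep − shallow).
Δρ/ρ₀ = −αΔT + βΔS = 3.90 × 10⁻⁴ − 1.078 × 10⁻⁴ = 2.822 × 10⁻⁴, so Δρ ≈ 0.2890 kg m⁻³.
N² = (g/ρ₀)·Δρ/Δz = g·(Δρ/ρ₀)/Δz = 9.81 × 2.822 × 10⁻⁴ / 39 = 7.0984 × 10⁻⁵ s⁻².
N = √(7.0984 × 10⁻⁵) = 8.4252 × 10⁻³ rad s⁻¹ ≈ 8.43 × 10⁻³ rad s⁻¹.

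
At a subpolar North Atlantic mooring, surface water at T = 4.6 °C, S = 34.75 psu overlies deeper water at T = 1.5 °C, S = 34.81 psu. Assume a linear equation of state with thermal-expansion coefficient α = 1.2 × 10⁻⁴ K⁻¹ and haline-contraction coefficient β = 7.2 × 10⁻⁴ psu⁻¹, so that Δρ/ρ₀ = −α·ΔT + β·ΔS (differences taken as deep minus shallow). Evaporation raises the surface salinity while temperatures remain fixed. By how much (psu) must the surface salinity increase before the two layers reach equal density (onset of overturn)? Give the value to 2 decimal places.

Neutral buoyancy requires −α(T_deep − T_surf) + β(S_deep − S_surf′) = 0.
S_surf′ = S_deep − (α/β)·ΔT = 34.81 − (1.2 × 10⁻⁴/7.2 × 10⁻⁴)·(-3.1) = 35.3267 psu.
Increase required: 35.3267 − 34.75 = 0.5767 psu.

0.58 psu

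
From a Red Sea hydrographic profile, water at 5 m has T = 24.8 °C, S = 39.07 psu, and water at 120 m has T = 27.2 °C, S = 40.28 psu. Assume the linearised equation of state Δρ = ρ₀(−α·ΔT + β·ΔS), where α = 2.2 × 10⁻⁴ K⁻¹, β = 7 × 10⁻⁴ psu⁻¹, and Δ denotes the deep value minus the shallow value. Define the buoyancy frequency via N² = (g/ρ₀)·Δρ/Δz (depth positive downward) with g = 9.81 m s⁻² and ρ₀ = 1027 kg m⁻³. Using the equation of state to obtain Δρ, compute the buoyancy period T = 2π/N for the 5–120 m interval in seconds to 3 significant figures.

ΔT = +2.4 K, ΔS = +1.21 psu (deep − shallow).
Δρ/ρ₀ = −αΔT + βΔS = -5.28 × 10⁻⁴ + 8.47 × 10⁻⁴ = 3.19 × 10⁻⁴, so Δρ ≈ 0.3276 kg m⁻³.
N² = (g/ρ₀)·Δρ/Δz = g·(Δρ/ρ₀)/Δz = 9.81 × 3.19 × 10⁻⁴ / 115 = 2.7212 × 10⁻⁵ s⁻².
N = √(2.7212 × 10⁻⁵) = 5.2165 × 10⁻³ rad s⁻¹ → T = 2π/N = 1.2045 × 10³ s ≈ 1.20 × 10³ s.

1.20 × 10³ s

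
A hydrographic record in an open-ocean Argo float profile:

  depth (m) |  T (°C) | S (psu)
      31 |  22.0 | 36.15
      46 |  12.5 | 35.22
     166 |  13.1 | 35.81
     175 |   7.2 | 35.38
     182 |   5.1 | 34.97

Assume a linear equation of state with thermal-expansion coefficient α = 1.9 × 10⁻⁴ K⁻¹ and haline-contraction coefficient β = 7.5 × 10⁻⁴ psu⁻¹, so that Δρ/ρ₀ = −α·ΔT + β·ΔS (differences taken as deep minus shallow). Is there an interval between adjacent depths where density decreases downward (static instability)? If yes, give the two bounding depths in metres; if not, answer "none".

none

Evaluate Δρ/ρ₀ = −αΔT + βΔS across each adjacent pair:
  31–46 m: −αΔT+βΔS = −(1.9 × 10⁻⁴)(-9.5)+(7.5 × 10⁻⁴)(-0.93) = 1.1 × 10⁻³ → stable
  46–166 m: −αΔT+βΔS = −(1.9 × 10⁻⁴)(+0.6)+(7.5 × 10⁻⁴)(+0.59) = 3.3 × 10⁻⁴ → stable
  166–175 m: −αΔT+βΔS = −(1.9 × 10⁻⁴)(-5.9)+(7.5 × 10⁻⁴)(-0.43) = 8.0 × 10⁻⁴ → stable
  175–182 m: −αΔT+βΔS = −(1.9 × 10⁻⁴)(-2.1)+(7.5 × 10⁻⁴)(-0.41) = 9.2 × 10⁻⁵ → stable
Every interval has Δρ > 0: the column is stably stratified throughout.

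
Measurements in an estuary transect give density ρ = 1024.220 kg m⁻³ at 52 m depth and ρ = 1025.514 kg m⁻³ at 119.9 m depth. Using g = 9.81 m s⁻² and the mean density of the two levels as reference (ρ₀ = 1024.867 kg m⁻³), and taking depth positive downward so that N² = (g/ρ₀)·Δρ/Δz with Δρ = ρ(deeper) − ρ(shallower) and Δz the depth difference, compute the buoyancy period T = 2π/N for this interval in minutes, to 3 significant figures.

7.75 min

Δρ = 1025.514 − 1024.220 = 1.294 kg m⁻³ over Δz = 119.9 − 52 = 67.9 m.
N² = (9.81/1024.867) × (1.294/67.9) = 1.8242 × 10⁻⁴ s⁻².
N = √(1.8242 × 10⁻⁴) = 0.013506 rad s⁻¹, so T = 2π/N = 465.21 s = 7.7535 min ≈ 7.75 min.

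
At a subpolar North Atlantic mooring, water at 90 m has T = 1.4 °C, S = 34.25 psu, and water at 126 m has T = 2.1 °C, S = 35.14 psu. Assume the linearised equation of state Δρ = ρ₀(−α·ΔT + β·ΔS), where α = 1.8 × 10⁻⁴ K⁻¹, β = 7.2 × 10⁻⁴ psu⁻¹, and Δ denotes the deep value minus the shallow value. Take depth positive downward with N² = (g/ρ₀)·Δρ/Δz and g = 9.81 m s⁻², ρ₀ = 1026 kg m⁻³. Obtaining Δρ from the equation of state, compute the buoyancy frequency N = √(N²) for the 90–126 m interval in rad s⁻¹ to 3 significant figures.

ΔT = +0.7 K, ΔS = +0.89 psu (deep − shallow).
Δρ/ρ₀ = −αΔT + βΔS = -1.26 × 10⁻⁴ + 6.408 × 10⁻⁴ = 5.148 × 10⁻⁴, so Δρ ≈ 0.5282 kg m⁻³.
N² = (g/ρ₀)·Δρ/Δz = g·(Δρ/ρ₀)/Δz = 9.81 × 5.148 × 10⁻⁴ / 36 = 1.4028 × 10⁻⁴ s⁻².
N = √(1.4028 × 10⁻⁴) = 0.011844 rad s⁻¹ ≈ 0.0118 rad s⁻¹.

0.0118 rad s⁻¹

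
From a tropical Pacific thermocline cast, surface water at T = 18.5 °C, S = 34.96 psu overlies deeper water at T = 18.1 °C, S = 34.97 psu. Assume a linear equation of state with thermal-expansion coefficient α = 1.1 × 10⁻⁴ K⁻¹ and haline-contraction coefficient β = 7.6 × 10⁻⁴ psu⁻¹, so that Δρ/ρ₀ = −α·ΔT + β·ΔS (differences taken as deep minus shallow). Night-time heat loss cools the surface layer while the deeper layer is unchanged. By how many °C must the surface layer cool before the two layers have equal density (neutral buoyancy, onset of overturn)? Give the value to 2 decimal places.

0.47 °C

Neutral buoyancy requires Δρ = 0, i.e. −α(T_deep − T_surf′) + β(S_deep − S_surf) = 0.
T_surf′ = T_deep − (β/α)·ΔS = 18.1 − (7.6 × 10⁻⁴/1.1 × 10⁻⁴)·(+0.01) = 18.0309 °C.
Cooling required: 18.5 − (18.0309) = 0.4691 °C.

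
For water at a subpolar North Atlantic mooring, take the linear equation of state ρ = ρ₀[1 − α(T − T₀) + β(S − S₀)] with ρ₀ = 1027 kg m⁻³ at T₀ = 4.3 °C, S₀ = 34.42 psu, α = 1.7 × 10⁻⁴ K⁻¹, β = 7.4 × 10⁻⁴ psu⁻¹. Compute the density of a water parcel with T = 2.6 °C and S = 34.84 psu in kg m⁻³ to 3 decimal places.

T − T₀ = -1.7 K, S − S₀ = +0.42 psu.
Bracket = 1 − α·(-1.7) + β·(+0.42) = 1 + (5.998 × 10⁻⁴) = 1.0005998.
ρ = 1027 × 1.0005998 = 1027.616 kg m⁻³.

1027.616 kg m⁻³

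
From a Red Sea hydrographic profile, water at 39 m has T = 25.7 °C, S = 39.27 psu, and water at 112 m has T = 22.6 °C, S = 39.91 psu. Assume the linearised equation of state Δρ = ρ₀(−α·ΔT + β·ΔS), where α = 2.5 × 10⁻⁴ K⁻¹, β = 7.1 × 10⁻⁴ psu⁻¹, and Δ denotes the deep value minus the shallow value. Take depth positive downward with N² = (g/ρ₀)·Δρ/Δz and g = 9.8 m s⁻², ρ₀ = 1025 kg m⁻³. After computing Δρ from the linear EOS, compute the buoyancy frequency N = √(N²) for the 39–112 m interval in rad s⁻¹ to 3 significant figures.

ΔT = -3.1 K, ΔS = +0.64 psu (deep − shallow).
Δρ/ρ₀ = −αΔT + βΔS = 7.75 × 10⁻⁴ + 4.544 × 10⁻⁴ = 1.2294 × 10⁻³, so Δρ ≈ 1.260 kg m⁻³.
N² = (g/ρ₀)·Δρ/Δz = g·(Δρ/ρ₀)/Δz = 9.8 × 1.2294 × 10⁻³ / 73 = 1.6504 × 10⁻⁴ s⁻².
N = √(1.6504 × 10⁻⁴) = 0.012847 rad s⁻¹ ≈ 0.0128 rad s⁻¹.

0.0128 rad s⁻¹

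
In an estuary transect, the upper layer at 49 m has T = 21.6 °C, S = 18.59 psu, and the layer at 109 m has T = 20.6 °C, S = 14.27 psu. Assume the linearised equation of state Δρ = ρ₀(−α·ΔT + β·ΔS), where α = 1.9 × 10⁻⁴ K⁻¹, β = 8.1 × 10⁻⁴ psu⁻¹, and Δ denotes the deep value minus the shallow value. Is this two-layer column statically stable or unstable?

unstable

ΔT = 20.6 − 21.6 = -1.0 K and ΔS = 14.27 − 18.59 = -4.32 psu (deep − shallow).
−αΔT = 1.90 × 10⁻⁴; βΔS = -3.4992 × 10⁻³; sum Δρ/ρ₀ = -3.3092 × 10⁻³.
Δρ/ρ₀ < 0, so Δρ < 0: deeper water is lighter → statically unstable; the column would overturn.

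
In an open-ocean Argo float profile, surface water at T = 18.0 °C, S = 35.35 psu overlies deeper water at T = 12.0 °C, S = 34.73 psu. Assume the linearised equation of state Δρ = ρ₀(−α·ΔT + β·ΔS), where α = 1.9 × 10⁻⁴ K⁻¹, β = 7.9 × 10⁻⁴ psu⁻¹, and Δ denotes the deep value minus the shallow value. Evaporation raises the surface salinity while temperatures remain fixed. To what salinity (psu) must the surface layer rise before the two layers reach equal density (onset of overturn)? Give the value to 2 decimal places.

36.17 psu

Neutral buoyancy requires −α(T_deep − T_surf) + β(S_deep − S_surf′) = 0.
S_surf′ = S_deep − (α/β)·ΔT = 34.73 − (1.9 × 10⁻⁴/7.9 × 10⁻⁴)·(-6.0) = 36.1730 psu.
Increase required: 36.1730 − 35.35 = 0.8230 psu.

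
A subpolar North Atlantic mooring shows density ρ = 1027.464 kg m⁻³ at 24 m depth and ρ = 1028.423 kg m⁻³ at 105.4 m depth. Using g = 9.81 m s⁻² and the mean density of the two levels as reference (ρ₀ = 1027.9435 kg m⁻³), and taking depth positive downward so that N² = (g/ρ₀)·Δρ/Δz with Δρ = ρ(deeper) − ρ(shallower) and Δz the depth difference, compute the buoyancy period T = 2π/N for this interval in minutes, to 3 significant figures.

Δρ = 1028.423 − 1027.464 = 0.959 kg m⁻³ over Δz = 105.4 − 24 = 81.4 m.
N² = (9.81/1027.9435) × (0.959/81.4) = 1.1243 × 10⁻⁴ s⁻².
N = √(1.1243 × 10⁻⁴) = 0.010603 rad s⁻¹, so T = 2π/N = 592.59 s = 9.8765 min ≈ 9.88 min.

9.88 min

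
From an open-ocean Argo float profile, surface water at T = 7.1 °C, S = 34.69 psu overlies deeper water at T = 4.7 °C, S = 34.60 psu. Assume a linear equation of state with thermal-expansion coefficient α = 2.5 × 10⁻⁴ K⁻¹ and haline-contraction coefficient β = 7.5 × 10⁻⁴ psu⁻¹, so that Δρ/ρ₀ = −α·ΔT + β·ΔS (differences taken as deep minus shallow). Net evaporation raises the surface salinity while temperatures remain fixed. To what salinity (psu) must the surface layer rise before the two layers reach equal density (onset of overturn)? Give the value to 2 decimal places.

Neutral buoyancy requires −α(T_deep − T_surf) + β(S_deep − S_surf′) = 0.
S_surf′ = S_deep − (α/β)·ΔT = 34.60 − (2.5 × 10⁻⁴/7.5 × 10⁻⁴)·(-2.4) = 35.4000 psu.
Increase required: 35.4000 − 34.69 = 0.7100 psu.

35.40 psu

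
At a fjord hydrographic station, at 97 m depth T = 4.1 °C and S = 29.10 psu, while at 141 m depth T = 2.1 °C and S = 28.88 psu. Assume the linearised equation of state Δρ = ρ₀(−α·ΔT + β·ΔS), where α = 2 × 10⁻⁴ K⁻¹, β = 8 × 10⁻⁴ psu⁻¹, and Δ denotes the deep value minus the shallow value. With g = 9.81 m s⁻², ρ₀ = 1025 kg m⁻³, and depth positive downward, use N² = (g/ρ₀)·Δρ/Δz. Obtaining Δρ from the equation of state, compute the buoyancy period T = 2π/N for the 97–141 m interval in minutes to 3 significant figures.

14.8 min

ΔT = -2.0 K, ΔS = -0.22 psu (deep − shallow).
Δρ/ρ₀ = −αΔT + βΔS = 4.00 × 10⁻⁴ − 1.76 × 10⁻⁴ = 2.24 × 10⁻⁴, so Δρ ≈ 0.2296 kg m⁻³.
N² = (g/ρ₀)·Δρ/Δz = g·(Δρ/ρ₀)/Δz = 9.81 × 2.24 × 10⁻⁴ / 44 = 4.9942 × 10⁻⁵ s⁻².
N = √(4.9942 × 10⁻⁵) = 7.0670 × 10⁻³ rad s⁻¹ → T = 2π/N = 889.09 s = 14.818 min ≈ 14.8 min.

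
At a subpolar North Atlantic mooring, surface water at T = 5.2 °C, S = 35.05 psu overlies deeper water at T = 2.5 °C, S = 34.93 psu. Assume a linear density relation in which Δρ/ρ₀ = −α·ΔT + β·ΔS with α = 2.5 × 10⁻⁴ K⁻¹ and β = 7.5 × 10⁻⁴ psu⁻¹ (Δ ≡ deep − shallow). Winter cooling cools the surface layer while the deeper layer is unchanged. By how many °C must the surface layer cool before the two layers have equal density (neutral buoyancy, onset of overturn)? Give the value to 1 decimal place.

2.3 °C

Neutral buoyancy requires Δρ = 0, i.e. −α(T_deep − T_surf′) + β(S_deep − S_surf) = 0.
T_surf′ = T_deep − (β/α)·ΔS = 2.5 − (7.5 × 10⁻⁴/2.5 × 10⁻⁴)·(-0.12) = 2.860 °C.
Cooling required: 5.2 − (2.860) = 2.340 °C.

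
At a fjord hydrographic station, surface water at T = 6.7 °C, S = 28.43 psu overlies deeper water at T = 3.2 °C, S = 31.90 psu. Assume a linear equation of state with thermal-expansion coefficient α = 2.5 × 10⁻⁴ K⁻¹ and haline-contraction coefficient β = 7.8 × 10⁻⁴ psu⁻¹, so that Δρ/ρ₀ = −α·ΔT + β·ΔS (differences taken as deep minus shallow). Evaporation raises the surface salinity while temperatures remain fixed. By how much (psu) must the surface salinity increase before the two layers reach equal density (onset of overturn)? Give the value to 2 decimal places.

4.59 psu

Neutral buoyancy requires −α(T_deep − T_surf) + β(S_deep − S_surf′) = 0.
S_surf′ = S_deep − (α/β)·ΔT = 31.90 − (2.5 × 10⁻⁴/7.8 × 10⁻⁴)·(-3.5) = 33.0218 psu.
Increase required: 33.0218 − 28.43 = 4.5918 psu.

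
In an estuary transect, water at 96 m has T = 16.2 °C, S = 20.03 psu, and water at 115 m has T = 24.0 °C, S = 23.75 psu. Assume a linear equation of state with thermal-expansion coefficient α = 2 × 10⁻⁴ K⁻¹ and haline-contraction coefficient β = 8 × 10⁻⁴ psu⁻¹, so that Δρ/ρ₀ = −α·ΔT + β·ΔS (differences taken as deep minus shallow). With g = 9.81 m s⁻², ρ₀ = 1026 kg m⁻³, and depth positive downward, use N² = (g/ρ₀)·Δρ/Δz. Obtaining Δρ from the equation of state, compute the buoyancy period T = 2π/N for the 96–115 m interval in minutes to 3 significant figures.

3.87 min

ΔT = +7.8 K, ΔS = +3.72 psu (deep − shallow).
Δρ/ρ₀ = −αΔT + βΔS = -1.56 × 10⁻³ + 2.976 × 10⁻³ = 1.416 × 10⁻³, so Δρ ≈ 1.453 kg m⁻³.
N² = (g/ρ₀)·Δρ/Δz = g·(Δρ/ρ₀)/Δz = 9.81 × 1.416 × 10⁻³ / 19 = 7.3110 × 10⁻⁴ s⁻².
N = √(7.3110 × 10⁻⁴) = 0.027039 rad s⁻¹ → T = 2π/N = 232.37 s = 3.8728 min ≈ 3.87 min.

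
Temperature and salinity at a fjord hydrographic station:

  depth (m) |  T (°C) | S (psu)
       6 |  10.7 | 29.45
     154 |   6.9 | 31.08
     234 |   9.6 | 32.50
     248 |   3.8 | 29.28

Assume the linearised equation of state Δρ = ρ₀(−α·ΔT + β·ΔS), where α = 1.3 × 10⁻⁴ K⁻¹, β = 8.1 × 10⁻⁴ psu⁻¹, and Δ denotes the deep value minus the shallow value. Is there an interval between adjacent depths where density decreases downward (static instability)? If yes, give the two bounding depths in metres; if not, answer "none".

234–248 m

Evaluate Δρ/ρ₀ = −αΔT + βΔS across each adjacent pair:
  6–154 m: −αΔT+βΔS = −(1.3 × 10⁻⁴)(-3.8)+(8.1 × 10⁻⁴)(+1.63) = 1.8 × 10⁻³ → stable
  154–234 m: −αΔT+βΔS = −(1.3 × 10⁻⁴)(+2.7)+(8.1 × 10⁻⁴)(+1.42) = 8.0 × 10⁻⁴ → stable
  234–248 m: −αΔT+βΔS = −(1.3 × 10⁻⁴)(-5.8)+(8.1 × 10⁻⁴)(-3.22) = -1.9 × 10⁻³ → UNSTABLE
The 234–248 m interval has Δρ < 0: lighter water underlies denser water.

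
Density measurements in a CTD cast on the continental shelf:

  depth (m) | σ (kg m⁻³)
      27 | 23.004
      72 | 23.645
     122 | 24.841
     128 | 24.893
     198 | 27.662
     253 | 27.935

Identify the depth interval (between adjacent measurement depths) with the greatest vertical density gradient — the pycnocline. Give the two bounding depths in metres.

128–198 m

Compute the density gradient over each adjacent pair:
  27–72 m: Δρ/Δz = 0.641/45 = 0.014 kg m⁻⁴
  72–122 m: Δρ/Δz = 1.196/50 = 0.024 kg m⁻⁴
  122–128 m: Δρ/Δz = 0.052/6 = 8.7 × 10⁻³ kg m⁻⁴
  128–198 m: Δρ/Δz = 2.769/70 = 0.040 kg m⁻⁴
  198–253 m: Δρ/Δz = 0.273/55 = 5.0 × 10⁻³ kg m⁻⁴
The largest gradient is in the 128–198 m interval — the pycnocline.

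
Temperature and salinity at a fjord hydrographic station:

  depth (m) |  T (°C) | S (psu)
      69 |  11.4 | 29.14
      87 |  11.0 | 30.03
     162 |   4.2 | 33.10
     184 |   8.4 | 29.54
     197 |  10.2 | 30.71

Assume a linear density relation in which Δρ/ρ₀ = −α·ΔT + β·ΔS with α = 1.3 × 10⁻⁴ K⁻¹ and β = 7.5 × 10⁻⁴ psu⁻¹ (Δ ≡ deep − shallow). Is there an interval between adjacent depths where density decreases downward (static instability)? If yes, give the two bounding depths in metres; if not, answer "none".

162–184 m

Evaluate Δρ/ρ₀ = −αΔT + βΔS across each adjacent pair:
  69–87 m: −αΔT+βΔS = −(1.3 × 10⁻⁴)(-0.4)+(7.5 × 10⁻⁴)(+0.89) = 7.2 × 10⁻⁴ → stable
  87–162 m: −αΔT+βΔS = −(1.3 × 10⁻⁴)(-6.8)+(7.5 × 10⁻⁴)(+3.07) = 3.2 × 10⁻³ → stable
  162–184 m: −αΔT+βΔS = −(1.3 × 10⁻⁴)(+4.2)+(7.5 × 10⁻⁴)(-3.56) = -3.2 × 10⁻³ → UNSTABLE
  184–197 m: −αΔT+βΔS = −(1.3 × 10⁻⁴)(+1.8)+(7.5 × 10⁻⁴)(+1.17) = 6.4 × 10⁻⁴ → stable
The 162–184 m interval has Δρ < 0: lighter water underlies denser water.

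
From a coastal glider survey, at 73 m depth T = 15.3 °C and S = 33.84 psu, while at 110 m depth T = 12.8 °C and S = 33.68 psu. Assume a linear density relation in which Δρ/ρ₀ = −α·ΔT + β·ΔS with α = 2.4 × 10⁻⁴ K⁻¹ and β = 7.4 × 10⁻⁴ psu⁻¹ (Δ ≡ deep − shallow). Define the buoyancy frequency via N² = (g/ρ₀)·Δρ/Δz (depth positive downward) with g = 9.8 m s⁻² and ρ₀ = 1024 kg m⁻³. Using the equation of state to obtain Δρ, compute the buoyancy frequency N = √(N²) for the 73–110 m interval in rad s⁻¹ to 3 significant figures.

0.0113 rad s⁻¹

ΔT = -2.5 K, ΔS = -0.16 psu (deep − shallow).
Δρ/ρ₀ = −αΔT + βΔS = 6.00 × 10⁻⁴ − 1.184 × 10⁻⁴ = 4.816 × 10⁻⁴, so Δρ ≈ 0.4932 kg m⁻³.
N² = (g/ρ₀)·Δρ/Δz = g·(Δρ/ρ₀)/Δz = 9.8 × 4.816 × 10⁻⁴ / 37 = 1.2756 × 10⁻⁴ s⁻².
N = √(1.2756 × 10⁻⁴) = 0.011294 rad s⁻¹ ≈ 0.0113 rad s⁻¹.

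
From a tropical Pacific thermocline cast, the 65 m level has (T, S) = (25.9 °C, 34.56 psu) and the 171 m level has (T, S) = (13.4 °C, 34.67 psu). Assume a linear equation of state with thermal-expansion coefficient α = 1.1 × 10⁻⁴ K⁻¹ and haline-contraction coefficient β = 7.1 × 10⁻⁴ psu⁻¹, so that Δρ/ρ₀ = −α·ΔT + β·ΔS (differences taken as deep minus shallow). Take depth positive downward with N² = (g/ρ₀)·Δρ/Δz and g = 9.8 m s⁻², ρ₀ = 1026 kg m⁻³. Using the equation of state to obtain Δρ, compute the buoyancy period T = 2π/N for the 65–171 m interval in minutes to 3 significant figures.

ΔT = -12.5 K, ΔS = +0.11 psu (deep − shallow).
Δρ/ρ₀ = −αΔT + βΔS = 1.375 × 10⁻³ + 7.81 × 10⁻⁵ = 1.4531 × 10⁻³, so Δρ ≈ 1.491 kg m⁻³.
N² = (g/ρ₀)·Δρ/Δz = g·(Δρ/ρ₀)/Δz = 9.8 × 1.4531 × 10⁻³ / 106 = 1.3434 × 10⁻⁴ s⁻².
N = √(1.3434 × 10⁻⁴) = 0.011591 rad s⁻¹ → T = 2π/N = 542.07 s = 9.0345 min ≈ 9.03 min.

9.03 min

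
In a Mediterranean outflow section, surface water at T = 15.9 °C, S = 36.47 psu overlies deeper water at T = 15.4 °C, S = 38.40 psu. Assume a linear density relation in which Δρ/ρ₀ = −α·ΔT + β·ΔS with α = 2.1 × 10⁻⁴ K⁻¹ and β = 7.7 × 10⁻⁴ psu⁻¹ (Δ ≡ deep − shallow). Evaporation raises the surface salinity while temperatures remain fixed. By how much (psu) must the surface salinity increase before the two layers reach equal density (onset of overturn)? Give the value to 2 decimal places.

Neutral buoyancy requires −α(T_deep − T_surf) + β(S_deep − S_surf′) = 0.
S_surf′ = S_deep − (α/β)·ΔT = 38.40 − (2.1 × 10⁻⁴/7.7 × 10⁻⁴)·(-0.5) = 38.5364 psu.
Increase required: 38.5364 − 36.47 = 2.0664 psu.

2.07 psu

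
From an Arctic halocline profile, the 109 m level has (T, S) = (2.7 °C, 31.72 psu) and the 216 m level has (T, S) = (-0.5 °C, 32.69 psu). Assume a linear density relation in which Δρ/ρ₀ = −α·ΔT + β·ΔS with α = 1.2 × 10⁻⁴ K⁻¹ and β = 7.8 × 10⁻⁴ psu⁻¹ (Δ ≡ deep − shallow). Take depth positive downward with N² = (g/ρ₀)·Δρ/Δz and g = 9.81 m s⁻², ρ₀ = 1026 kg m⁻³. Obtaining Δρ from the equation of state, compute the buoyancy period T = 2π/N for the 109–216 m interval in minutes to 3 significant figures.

ΔT = -3.2 K, ΔS = +0.97 psu (deep − shallow).
Δρ/ρ₀ = −αΔT + βΔS = 3.84 × 10⁻⁴ + 7.566 × 10⁻⁴ = 1.1406 × 10⁻³, so Δρ ≈ 1.170 kg m⁻³.
N² = (g/ρ₀)·Δρ/Δz = g·(Δρ/ρ₀)/Δz = 9.81 × 1.1406 × 10⁻³ / 107 = 1.0457 × 10⁻⁴ s⁻².
N = √(1.0457 × 10⁻⁴) = 0.010226 rad s⁻¹ → T = 2π/N = 614.43 s = 10.240 min ≈ 10.2 min.

10.2 min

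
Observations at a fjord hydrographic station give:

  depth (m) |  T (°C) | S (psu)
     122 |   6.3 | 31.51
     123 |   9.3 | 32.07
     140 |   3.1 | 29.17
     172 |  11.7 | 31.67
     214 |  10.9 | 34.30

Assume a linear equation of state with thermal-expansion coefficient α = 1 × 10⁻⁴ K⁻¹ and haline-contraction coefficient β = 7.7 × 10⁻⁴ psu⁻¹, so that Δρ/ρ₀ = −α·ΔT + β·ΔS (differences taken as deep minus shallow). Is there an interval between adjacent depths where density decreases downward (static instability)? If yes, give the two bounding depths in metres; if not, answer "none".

123–140 m

Evaluate Δρ/ρ₀ = −αΔT + βΔS across each adjacent pair:
  122–123 m: −αΔT+βΔS = −(1 × 10⁻⁴)(+3.0)+(7.7 × 10⁻⁴)(+0.56) = 1.3 × 10⁻⁴ → stable
  123–140 m: −αΔT+βΔS = −(1 × 10⁻⁴)(-6.2)+(7.7 × 10⁻⁴)(-2.90) = -1.6 × 10⁻³ → UNSTABLE
  140–172 m: −αΔT+βΔS = −(1 × 10⁻⁴)(+8.6)+(7.7 × 10⁻⁴)(+2.50) = 1.1 × 10⁻³ → stable
  172–214 m: −αΔT+βΔS = −(1 × 10⁻⁴)(-0.8)+(7.7 × 10⁻⁴)(+2.63) = 2.1 × 10⁻³ → stable
The 123–140 m interval has Δρ < 0: lighter water underlies denser water.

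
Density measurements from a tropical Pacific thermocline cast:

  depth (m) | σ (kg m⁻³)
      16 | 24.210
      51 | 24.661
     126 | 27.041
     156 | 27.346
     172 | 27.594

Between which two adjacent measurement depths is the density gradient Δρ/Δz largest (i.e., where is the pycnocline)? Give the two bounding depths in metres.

51–126 m

Compute the density gradient over each adjacent pair:
  16–51 m: Δρ/Δz = 0.451/35 = 0.013 kg m⁻⁴
  51–126 m: Δρ/Δz = 2.380/75 = 0.032 kg m⁻⁴
  126–156 m: Δρ/Δz = 0.305/30 = 0.010 kg m⁻⁴
  156–172 m: Δρ/Δz = 0.248/16 = 0.015 kg m⁻⁴
The largest gradient is in the 51–126 m interval — the pycnocline.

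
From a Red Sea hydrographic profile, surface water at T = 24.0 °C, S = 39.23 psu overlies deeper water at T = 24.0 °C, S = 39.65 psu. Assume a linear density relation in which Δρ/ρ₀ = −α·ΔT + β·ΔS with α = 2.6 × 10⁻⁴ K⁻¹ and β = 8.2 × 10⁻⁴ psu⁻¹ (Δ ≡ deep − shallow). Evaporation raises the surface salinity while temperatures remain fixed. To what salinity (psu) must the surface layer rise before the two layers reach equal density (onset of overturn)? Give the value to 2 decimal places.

39.65 psu

Neutral buoyancy requires −α(T_deep − T_surf) + β(S_deep − S_surf′) = 0.
S_surf′ = S_deep − (α/β)·ΔT = 39.65 − (2.6 × 10⁻⁴/8.2 × 10⁻⁴)·(+0.0) = 39.6500 psu.
Increase required: 39.6500 − 39.23 = 0.4200 psu.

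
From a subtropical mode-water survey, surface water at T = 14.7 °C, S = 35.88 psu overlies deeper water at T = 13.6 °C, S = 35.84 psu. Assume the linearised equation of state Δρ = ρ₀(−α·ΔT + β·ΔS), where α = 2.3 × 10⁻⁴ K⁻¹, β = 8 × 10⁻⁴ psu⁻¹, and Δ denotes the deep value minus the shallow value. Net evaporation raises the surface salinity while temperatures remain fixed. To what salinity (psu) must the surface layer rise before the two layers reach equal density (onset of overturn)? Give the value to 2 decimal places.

36.16 psu

Neutral buoyancy requires −α(T_deep − T_surf) + β(S_deep − S_surf′) = 0.
S_surf′ = S_deep − (α/β)·ΔT = 35.84 − (2.3 × 10⁻⁴/8 × 10⁻⁴)·(-1.1) = 36.1562 psu.
Increase required: 36.1562 − 35.88 = 0.2762 psu.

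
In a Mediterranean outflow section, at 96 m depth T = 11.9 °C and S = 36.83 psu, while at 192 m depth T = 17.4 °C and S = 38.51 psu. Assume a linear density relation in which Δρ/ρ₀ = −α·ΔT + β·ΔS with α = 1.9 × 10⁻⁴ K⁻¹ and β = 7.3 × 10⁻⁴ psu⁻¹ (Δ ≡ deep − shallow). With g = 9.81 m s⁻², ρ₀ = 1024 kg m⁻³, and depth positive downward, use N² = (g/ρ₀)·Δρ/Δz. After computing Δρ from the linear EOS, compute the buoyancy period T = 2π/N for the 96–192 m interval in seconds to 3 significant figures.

1.46 × 10³ s

ΔT = +5.5 K, ΔS = +1.68 psu (deep − shallow).
Δρ/ρ₀ = −αΔT + βΔS = -1.045 × 10⁻³ + 1.2264 × 10⁻³ = 1.814 × 10⁻⁴, so Δρ ≈ 0.1858 kg m⁻³.
N² = (g/ρ₀)·Δρ/Δz = g·(Δρ/ρ₀)/Δz = 9.81 × 1.814 × 10⁻⁴ / 96 = 1.8537 × 10⁻⁵ s⁻².
N = √(1.8537 × 10⁻⁵) = 4.3055 × 10⁻³ rad s⁻¹ → T = 2π/N = 1.4593 × 10³ s ≈ 1.46 × 10³ s.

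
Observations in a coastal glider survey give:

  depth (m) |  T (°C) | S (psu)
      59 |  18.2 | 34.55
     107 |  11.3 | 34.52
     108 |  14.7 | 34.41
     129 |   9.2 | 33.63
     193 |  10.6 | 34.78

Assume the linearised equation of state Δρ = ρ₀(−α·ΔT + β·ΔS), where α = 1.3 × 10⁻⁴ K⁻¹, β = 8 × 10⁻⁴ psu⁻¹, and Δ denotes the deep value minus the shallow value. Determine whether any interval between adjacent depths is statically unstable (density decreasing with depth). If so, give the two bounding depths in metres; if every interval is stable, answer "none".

107–108 m

Evaluate Δρ/ρ₀ = −αΔT + βΔS across each adjacent pair:
  59–107 m: −αΔT+βΔS = −(1.3 × 10⁻⁴)(-6.9)+(8 × 10⁻⁴)(-0.03) = 8.7 × 10⁻⁴ → stable
  107–108 m: −αΔT+βΔS = −(1.3 × 10⁻⁴)(+3.4)+(8 × 10⁻⁴)(-0.11) = -5.3 × 10⁻⁴ → UNSTABLE
  108–129 m: −αΔT+βΔS = −(1.3 × 10⁻⁴)(-5.5)+(8 × 10⁻⁴)(-0.78) = 9.1 × 10⁻⁵ → stable
  129–193 m: −αΔT+βΔS = −(1.3 × 10⁻⁴)(+1.4)+(8 × 10⁻⁴)(+1.15) = 7.4 × 10⁻⁴ → stable
The 107–108 m interval has Δρ < 0: lighter water underlies denser water.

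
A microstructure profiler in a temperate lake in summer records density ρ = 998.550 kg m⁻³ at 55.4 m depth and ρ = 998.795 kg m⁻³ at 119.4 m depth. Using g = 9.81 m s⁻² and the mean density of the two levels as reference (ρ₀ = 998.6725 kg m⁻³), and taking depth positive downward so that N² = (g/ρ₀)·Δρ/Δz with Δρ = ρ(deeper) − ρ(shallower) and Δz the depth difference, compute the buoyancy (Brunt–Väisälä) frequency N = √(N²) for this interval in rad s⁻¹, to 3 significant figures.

6.13 × 10⁻³ rad s⁻¹

Δρ = 998.795 − 998.550 = 0.245 kg m⁻³ over Δz = 119.4 − 55.4 = 64 m.
N² = (9.81/998.6725) × (0.245/64) = 3.7604 × 10⁻⁵ s⁻².
N = √(3.7604 × 10⁻⁵) = 6.1322 × 10⁻³ rad s⁻¹ ≈ 6.13 × 10⁻³ rad s⁻¹.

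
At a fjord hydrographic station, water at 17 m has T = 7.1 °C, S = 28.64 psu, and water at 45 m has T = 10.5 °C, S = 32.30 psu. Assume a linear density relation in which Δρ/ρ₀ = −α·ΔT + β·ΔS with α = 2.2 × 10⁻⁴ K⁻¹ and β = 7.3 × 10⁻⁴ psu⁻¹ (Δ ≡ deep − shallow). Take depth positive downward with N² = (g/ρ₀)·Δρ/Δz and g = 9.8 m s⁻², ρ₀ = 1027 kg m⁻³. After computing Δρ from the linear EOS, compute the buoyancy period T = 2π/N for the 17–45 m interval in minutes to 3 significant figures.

ΔT = +3.4 K, ΔS = +3.66 psu (deep − shallow).
Δρ/ρ₀ = −αΔT + βΔS = -7.48 × 10⁻⁴ + 2.6718 × 10⁻³ = 1.9238 × 10⁻³, so Δρ ≈ 1.976 kg m⁻³.
N² = (g/ρ₀)·Δρ/Δz = g·(Δρ/ρ₀)/Δz = 9.8 × 1.9238 × 10⁻³ / 28 = 6.7333 × 10⁻⁴ s⁻².
N = √(6.7333 × 10⁻⁴) = 0.025949 rad s⁻¹ → T = 2π/N = 242.14 s = 4.0357 min ≈ 4.04 min.

4.04 min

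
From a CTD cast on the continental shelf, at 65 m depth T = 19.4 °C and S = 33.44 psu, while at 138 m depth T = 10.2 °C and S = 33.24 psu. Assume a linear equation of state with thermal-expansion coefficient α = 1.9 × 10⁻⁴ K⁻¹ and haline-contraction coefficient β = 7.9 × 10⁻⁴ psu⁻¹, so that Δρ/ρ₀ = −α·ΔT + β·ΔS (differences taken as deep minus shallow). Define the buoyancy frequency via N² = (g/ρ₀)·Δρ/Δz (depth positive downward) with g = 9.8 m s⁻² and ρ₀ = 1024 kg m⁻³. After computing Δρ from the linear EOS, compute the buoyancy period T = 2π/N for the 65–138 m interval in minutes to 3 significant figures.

7.17 min

ΔT = -9.2 K, ΔS = -0.20 psu (deep − shallow).
Δρ/ρ₀ = −αΔT + βΔS = 1.748 × 10⁻³ − 1.58 × 10⁻⁴ = 1.59 × 10⁻³, so Δρ ≈ 1.628 kg m⁻³.
N² = (g/ρ₀)·Δρ/Δz = g·(Δρ/ρ₀)/Δz = 9.8 × 1.59 × 10⁻³ / 73 = 2.1345 × 10⁻⁴ s⁻².
N = √(2.1345 × 10⁻⁴) = 0.014610 rad s⁻¹ → T = 2π/N = 430.06 s = 7.1677 min ≈ 7.17 min.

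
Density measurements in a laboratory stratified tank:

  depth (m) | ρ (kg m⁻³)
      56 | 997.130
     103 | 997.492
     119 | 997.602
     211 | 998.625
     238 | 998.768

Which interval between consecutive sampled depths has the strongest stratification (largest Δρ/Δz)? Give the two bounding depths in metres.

Compute the density gradient over each adjacent pair:
  56–103 m: Δρ/Δz = 0.362/47 = 7.7 × 10⁻³ kg m⁻⁴
  103–119 m: Δρ/Δz = 0.110/16 = 6.9 × 10⁻³ kg m⁻⁴
  119–211 m: Δρ/Δz = 1.023/92 = 0.011 kg m⁻⁴
  211–238 m: Δρ/Δz = 0.143/27 = 5.3 × 10⁻³ kg m⁻⁴
The largest gradient is in the 119–211 m interval — the pycnocline.

119–211 m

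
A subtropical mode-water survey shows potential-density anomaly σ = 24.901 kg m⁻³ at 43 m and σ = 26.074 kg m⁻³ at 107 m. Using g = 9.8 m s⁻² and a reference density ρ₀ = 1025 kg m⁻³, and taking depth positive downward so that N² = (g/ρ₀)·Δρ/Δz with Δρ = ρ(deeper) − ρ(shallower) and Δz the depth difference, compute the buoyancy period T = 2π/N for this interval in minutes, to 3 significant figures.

Δρ = 1026.074 − 1024.901 = 1.173 kg m⁻³ over Δz = 107 − 43 = 64 m.
N² = (9.8/1025) × (1.173/64) = 1.7523 × 10⁻⁴ s⁻².
N = √(1.7523 × 10⁻⁴) = 0.013237 rad s⁻¹, so T = 2π/N = 474.67 s = 7.9112 min ≈ 7.91 min.

7.91 min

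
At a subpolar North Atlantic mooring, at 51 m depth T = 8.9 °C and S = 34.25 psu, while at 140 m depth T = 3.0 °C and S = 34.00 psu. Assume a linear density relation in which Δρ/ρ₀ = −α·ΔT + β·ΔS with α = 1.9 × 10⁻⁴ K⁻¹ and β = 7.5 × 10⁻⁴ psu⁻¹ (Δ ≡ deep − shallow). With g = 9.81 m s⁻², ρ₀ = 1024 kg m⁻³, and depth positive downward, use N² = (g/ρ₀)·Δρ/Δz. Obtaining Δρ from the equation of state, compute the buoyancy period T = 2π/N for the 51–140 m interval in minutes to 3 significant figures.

ΔT = -5.9 K, ΔS = -0.25 psu (deep − shallow).
Δρ/ρ₀ = −αΔT + βΔS = 1.121 × 10⁻³ − 1.875 × 10⁻⁴ = 9.335 × 10⁻⁴, so Δρ ≈ 0.9559 kg m⁻³.
N² = (g/ρ₀)·Δρ/Δz = g·(Δρ/ρ₀)/Δz = 9.81 × 9.335 × 10⁻⁴ / 89 = 1.0289 × 10⁻⁴ s⁻².
N = √(1.0289 × 10⁻⁴) = 0.010143 rad s⁻¹ → T = 2π/N = 619.46 s = 10.324 min ≈ 10.3 min.

10.3 min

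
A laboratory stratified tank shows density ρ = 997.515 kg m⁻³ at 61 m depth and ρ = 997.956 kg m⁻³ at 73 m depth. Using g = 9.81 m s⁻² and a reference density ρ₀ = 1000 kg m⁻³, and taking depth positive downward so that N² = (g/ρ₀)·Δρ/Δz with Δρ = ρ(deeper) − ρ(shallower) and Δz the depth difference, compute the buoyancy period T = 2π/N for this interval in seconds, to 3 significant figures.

Δρ = 997.956 − 997.515 = 0.441 kg m⁻³ over Δz = 73 − 61 = 12 m.
N² = (9.81/1000) × (0.441/12) = 3.6052 × 10⁻⁴ s⁻².
N = √(3.6052 × 10⁻⁴) = 0.018987 rad s⁻¹, so T = 2π/N = 330.92 s ≈ 331 s.

331 s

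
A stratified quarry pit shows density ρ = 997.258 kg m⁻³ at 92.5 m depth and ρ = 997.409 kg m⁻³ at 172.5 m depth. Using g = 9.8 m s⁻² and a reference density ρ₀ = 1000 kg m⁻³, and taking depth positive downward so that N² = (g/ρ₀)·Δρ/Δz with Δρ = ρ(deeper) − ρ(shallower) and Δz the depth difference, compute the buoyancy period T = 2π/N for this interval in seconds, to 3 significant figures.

1.46 × 10³ s

Δρ = 997.409 − 997.258 = 0.151 kg m⁻³ over Δz = 172.5 − 92.5 = 80 m.
N² = (9.8/1000) × (0.151/80) = 1.8498 × 10⁻⁵ s⁻².
N = √(1.8498 × 10⁻⁵) = 4.3009 × 10⁻³ rad s⁻¹, so T = 2π/N = 1.4609 × 10³ s ≈ 1.46 × 10³ s.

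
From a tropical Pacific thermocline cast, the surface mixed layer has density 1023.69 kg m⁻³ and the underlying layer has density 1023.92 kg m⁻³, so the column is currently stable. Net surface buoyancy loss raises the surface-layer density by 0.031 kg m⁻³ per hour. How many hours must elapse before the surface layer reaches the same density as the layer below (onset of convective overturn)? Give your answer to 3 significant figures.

7.42 hours

Density deficit of the surface layer: 1023.92 − 1023.69 = 0.23 kg m⁻³.
Required change = 0.23 / 0.031 = 7.42 hours.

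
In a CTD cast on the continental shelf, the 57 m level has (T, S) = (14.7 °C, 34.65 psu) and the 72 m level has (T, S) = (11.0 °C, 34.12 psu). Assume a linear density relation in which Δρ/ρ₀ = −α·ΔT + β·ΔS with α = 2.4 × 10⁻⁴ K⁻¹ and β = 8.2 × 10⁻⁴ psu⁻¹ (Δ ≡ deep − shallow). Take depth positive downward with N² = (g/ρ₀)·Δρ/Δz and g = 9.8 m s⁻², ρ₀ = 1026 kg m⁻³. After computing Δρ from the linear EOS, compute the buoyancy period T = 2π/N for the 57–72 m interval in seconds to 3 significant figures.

365 s

ΔT = -3.7 K, ΔS = -0.53 psu (deep − shallow).
Δρ/ρ₀ = −αΔT + βΔS = 8.88 × 10⁻⁴ − 4.346 × 10⁻⁴ = 4.534 × 10⁻⁴, so Δρ ≈ 0.4652 kg m⁻³.
N² = (g/ρ₀)·Δρ/Δz = g·(Δρ/ρ₀)/Δz = 9.8 × 4.534 × 10⁻⁴ / 15 = 2.9622 × 10⁻⁴ s⁻².
N = √(2.9622 × 10⁻⁴) = 0.017211 rad s⁻¹ → T = 2π/N = 365.07 s ≈ 365 s.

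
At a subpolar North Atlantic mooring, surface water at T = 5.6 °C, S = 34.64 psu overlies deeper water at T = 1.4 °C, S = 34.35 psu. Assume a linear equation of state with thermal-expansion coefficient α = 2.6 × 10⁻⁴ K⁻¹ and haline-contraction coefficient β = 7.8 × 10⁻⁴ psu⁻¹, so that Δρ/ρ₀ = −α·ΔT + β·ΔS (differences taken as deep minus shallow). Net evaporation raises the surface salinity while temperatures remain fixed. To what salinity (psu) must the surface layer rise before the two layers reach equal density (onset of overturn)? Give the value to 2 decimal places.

Neutral buoyancy requires −α(T_deep − T_surf) + β(S_deep − S_surf′) = 0.
S_surf′ = S_deep − (α/β)·ΔT = 34.35 − (2.6 × 10⁻⁴/7.8 × 10⁻⁴)·(-4.2) = 35.7500 psu.
Increase required: 35.7500 − 34.64 = 1.1100 psu.

35.75 psu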